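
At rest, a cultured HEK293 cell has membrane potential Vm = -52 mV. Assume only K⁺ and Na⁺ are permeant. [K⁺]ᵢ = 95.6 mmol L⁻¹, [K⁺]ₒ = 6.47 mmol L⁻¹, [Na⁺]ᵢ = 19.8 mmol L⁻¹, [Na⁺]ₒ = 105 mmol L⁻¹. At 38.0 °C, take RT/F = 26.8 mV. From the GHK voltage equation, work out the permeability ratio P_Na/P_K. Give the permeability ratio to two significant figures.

Let α = P_Na/P_K. GHK: Vm = 26.8·ln[(Kₒ + α·Naₒ)/(Kᵢ + α·Naᵢ)].
e^(Vm/26.8) = e^(-52.0/26.8) = 0.14366
So 0.14366·(Kᵢ + α·Naᵢ) = Kₒ + α·Naₒ → α = (0.14366·95.6 − 6.47) / (105.0 − 0.14366·19.8)
α = (13.73 − 6.47) / (105.0 − 2.844) = 7.264/102.2 = 0.07111

0.071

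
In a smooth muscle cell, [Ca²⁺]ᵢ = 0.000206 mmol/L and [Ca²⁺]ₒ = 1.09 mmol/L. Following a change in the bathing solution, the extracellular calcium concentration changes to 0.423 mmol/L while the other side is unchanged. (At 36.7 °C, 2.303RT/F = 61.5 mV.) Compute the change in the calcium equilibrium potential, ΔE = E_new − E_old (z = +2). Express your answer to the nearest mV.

E_old = (61.5/2)·log₁₀(1.09/0.000206) = 114.50 mV
E_new = (61.5/2)·log₁₀(0.423/0.000206) = 101.86 mV
ΔE = 101.86 − (114.50) = -12.64 mV

-13 mV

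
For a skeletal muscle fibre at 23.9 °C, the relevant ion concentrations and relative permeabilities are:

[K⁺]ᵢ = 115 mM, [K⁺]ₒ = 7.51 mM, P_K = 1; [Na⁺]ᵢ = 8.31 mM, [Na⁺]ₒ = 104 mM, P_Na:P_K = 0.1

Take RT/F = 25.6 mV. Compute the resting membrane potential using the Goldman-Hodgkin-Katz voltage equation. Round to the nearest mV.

-48 mV

Vm = 25.6 · ln[(Σ P·[cation]ₒ + Σ P·[anion]ᵢ) / (Σ P·[cation]ᵢ + Σ P·[anion]ₒ)]
Numerator = 1×7.51 + 0.1×104 = 17.91
Denominator = 1×115 + 0.1×8.31 = 115.8
Vm = 25.6 · ln(0.15462) = 25.6 × (-1.8668) = -47.79 mV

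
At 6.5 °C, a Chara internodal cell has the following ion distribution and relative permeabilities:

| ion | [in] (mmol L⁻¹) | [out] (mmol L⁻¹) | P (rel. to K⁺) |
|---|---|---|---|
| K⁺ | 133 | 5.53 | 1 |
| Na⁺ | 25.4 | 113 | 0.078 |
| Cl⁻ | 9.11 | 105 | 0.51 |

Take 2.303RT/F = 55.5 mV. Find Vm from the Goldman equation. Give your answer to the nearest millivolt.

Vm = 55.5 · log₁₀[(Σ P·[cation]ₒ + Σ P·[anion]ᵢ) / (Σ P·[cation]ᵢ + Σ P·[anion]ₒ)]
Numerator = 1×5.53 + 0.078×113 + 0.51×9.11 = 18.99
Denominator = 1×133 + 0.078×25.4 + 0.51×105 = 188.5
Vm = 55.5 · log₁₀(0.10073) = 55.5 × (-0.9969) = -55.33 mV

-55 mV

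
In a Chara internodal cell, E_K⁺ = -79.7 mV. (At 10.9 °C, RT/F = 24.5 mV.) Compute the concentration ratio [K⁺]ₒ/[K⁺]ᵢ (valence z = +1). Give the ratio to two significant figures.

ln([out]/[in]) = E·z/(24.5) = -79.7 × 1 / 24.5 = -3.2531
[out]/[in] = e^(-3.2531) = 0.03866

0.039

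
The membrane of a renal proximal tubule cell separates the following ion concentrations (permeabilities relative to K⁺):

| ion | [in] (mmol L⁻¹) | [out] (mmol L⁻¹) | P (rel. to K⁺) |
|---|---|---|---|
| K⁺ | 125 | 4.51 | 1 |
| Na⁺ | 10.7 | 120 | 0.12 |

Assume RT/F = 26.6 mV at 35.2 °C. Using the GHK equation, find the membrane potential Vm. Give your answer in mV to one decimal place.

Vm = 26.6 · ln[(Σ P·[cation]ₒ + Σ P·[anion]ᵢ) / (Σ P·[cation]ᵢ + Σ P·[anion]ₒ)]
Numerator = 1×4.51 + 0.12×120 = 18.91
Denominator = 1×125 + 0.12×10.7 = 126.3
Vm = 26.6 · ln(0.14974) = 26.6 × (-1.8988) = -50.51 mV

-50.5 mV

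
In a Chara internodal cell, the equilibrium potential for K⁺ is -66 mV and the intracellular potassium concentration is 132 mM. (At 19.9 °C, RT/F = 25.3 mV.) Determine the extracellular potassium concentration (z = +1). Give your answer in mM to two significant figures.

Nernst: E = (25.3/1) · ln([out]/[in]), so ln([out]/[in]) = -66.0 × 1 / 25.3 = -2.6087.
[out]/[in] = e^(-2.6087) = 0.07363.
[out] = 0.07363 × 132 = 9.719 mM.

9.7 mM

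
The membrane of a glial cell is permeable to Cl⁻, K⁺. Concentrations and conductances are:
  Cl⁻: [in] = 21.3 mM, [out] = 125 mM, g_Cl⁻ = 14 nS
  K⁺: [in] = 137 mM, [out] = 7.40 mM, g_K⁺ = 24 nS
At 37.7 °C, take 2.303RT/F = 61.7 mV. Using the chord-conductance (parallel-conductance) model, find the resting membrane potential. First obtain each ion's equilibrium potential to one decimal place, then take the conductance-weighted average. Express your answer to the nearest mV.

-67 mV

E_Cl⁻ = (61.7/-1)·log₁₀(125/21.3) = -47.4 mV
E_K⁺ = (61.7/1)·log₁₀(7.40/137) = -78.2 mV
Vm = (Σ gᵢEᵢ)/(Σ gᵢ) = (14·-47.4 + 24·-78.2) / (14 + 24)
= -2540.40 / 38 = -66.85 mV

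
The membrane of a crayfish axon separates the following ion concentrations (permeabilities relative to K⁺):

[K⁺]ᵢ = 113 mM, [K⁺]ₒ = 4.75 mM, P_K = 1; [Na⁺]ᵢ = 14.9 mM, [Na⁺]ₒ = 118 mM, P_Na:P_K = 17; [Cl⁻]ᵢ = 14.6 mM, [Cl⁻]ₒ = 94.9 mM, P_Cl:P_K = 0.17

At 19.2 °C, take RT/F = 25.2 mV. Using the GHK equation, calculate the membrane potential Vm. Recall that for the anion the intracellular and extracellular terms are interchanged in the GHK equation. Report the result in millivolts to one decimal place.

41.9 mV

Vm = 25.2 · ln[(Σ P·[cation]ₒ + Σ P·[anion]ᵢ) / (Σ P·[cation]ᵢ + Σ P·[anion]ₒ)]
Numerator = 1×4.75 + 17×118 + 0.17×14.6 = 2013
Denominator = 1×113 + 17×14.9 + 0.17×94.9 = 382.4
Vm = 25.2 · ln(5.2643) = 25.2 × (1.6609) = 41.86 mV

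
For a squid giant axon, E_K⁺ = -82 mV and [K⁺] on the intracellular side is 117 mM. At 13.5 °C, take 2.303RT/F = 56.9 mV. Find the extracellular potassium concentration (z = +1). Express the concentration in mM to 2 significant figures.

4.2 mM

Nernst: E = (56.9/1) · log₁₀([out]/[in]), so log₁₀([out]/[in]) = -82.0 × 1 / 56.9 = -1.4411.
[out]/[in] = 10^(-1.4411) = 0.03621.
[out] = 0.03621 × 117 = 4.237 mM.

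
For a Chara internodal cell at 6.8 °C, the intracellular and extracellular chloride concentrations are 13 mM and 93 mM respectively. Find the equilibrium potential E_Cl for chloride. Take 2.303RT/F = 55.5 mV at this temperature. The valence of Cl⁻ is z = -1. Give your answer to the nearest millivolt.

-47 mV

E = (55.5/z) · log₁₀([Cl⁻]_out/[Cl⁻]_in) with z = -1.
For an anion, dividing by z = -1 reverses the sign.
= (55.5/-1) · log₁₀(93/13) = -55.50 · log₁₀(7.154)
= -55.50 · (0.8545) = -47.43 mV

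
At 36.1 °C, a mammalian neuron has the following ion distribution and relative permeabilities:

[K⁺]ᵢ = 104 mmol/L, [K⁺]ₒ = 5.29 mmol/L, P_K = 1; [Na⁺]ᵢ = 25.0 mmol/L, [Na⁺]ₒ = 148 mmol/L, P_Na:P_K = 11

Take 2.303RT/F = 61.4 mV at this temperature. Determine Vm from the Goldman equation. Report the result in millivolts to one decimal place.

39.0 mV

Vm = 61.4 · log₁₀[(Σ P·[cation]ₒ + Σ P·[anion]ᵢ) / (Σ P·[cation]ᵢ + Σ P·[anion]ₒ)]
Numerator = 1×5.29 + 11×148 = 1633
Denominator = 1×104 + 11×25.0 = 379
Vm = 61.4 · log₁₀(4.3095) = 61.4 × (0.6344) = 38.95 mV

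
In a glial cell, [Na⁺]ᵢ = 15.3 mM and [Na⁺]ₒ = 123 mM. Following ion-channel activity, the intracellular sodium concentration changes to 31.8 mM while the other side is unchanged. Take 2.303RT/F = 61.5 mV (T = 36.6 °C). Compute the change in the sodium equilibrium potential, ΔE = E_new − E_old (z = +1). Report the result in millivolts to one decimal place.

E_old = (61.5/1)·log₁₀(123/15.3) = 55.67 mV
E_new = (61.5/1)·log₁₀(123/31.8) = 36.13 mV
ΔE = 36.13 − (55.67) = -19.54 mV

-19.5 mV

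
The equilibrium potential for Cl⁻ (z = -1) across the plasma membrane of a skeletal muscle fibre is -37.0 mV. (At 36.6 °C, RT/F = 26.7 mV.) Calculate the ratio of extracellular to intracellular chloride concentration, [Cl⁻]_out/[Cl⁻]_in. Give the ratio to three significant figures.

4.00

ln([out]/[in]) = E·z/(26.7) = -37.0 × -1 / 26.7 = 1.3858
[out]/[in] = e^(1.3858) = 3.998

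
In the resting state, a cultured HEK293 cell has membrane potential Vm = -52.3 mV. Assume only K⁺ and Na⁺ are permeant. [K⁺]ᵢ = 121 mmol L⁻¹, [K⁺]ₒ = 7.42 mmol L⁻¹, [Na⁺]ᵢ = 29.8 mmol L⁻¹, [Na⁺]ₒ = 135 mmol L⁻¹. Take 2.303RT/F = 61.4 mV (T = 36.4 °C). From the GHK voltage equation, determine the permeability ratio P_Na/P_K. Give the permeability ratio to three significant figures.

Let α = P_Na/P_K. GHK: Vm = 61.4·log₁₀[(Kₒ + α·Naₒ)/(Kᵢ + α·Naᵢ)].
10^(Vm/61.4) = 10^(-52.3/61.4) = 0.14067
So 0.14067·(Kᵢ + α·Naᵢ) = Kₒ + α·Naₒ → α = (0.14067·121.0 − 7.42) / (135.0 − 0.14067·29.8)
α = (17.02 − 7.42) / (135.0 − 4.192) = 9.601/130.8 = 0.0734

0.0734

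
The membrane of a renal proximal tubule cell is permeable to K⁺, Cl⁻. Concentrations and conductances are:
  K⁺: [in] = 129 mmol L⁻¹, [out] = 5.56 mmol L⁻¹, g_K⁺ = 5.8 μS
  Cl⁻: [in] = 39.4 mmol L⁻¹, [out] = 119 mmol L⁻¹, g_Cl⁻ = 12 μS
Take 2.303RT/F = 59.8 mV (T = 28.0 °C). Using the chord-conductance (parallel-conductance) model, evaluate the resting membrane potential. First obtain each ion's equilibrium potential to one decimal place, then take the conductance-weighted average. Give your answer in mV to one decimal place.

E_K⁺ = (59.8/1)·log₁₀(5.56/129) = -81.7 mV
E_Cl⁻ = (59.8/-1)·log₁₀(119/39.4) = -28.7 mV
Vm = (Σ gᵢEᵢ)/(Σ gᵢ) = (5.8·-81.7 + 12·-28.7) / (5.8 + 12)
= -818.26 / 17.8 = -45.97 mV

-46.0 mV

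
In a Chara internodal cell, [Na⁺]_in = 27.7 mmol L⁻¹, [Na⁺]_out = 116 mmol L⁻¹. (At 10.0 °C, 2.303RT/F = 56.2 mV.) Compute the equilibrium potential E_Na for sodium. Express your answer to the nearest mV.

E = (56.2/z) · log₁₀([Na⁺]_out/[Na⁺]_in) with z = +1.
= (56.2/1) · log₁₀(116/27.7) = 56.20 · log₁₀(4.188)
= 56.20 · (0.6220) = 34.96 mV

35 mV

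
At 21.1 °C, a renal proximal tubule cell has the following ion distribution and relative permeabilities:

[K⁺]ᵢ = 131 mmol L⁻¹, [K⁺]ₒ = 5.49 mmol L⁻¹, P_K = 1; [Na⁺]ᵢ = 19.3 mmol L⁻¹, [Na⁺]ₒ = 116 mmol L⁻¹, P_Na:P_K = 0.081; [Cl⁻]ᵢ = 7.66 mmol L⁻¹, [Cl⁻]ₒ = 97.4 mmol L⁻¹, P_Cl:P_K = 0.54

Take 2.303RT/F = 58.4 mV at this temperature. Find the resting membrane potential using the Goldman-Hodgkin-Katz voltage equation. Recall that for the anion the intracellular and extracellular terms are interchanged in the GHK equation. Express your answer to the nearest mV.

Vm = 58.4 · log₁₀[(Σ P·[cation]ₒ + Σ P·[anion]ᵢ) / (Σ P·[cation]ᵢ + Σ P·[anion]ₒ)]
Numerator = 1×5.49 + 0.081×116 + 0.54×7.66 = 19.02
Denominator = 1×131 + 0.081×19.3 + 0.54×97.4 = 185.2
Vm = 58.4 · log₁₀(0.10274) = 58.4 × (-0.9883) = -57.72 mV

-58 mV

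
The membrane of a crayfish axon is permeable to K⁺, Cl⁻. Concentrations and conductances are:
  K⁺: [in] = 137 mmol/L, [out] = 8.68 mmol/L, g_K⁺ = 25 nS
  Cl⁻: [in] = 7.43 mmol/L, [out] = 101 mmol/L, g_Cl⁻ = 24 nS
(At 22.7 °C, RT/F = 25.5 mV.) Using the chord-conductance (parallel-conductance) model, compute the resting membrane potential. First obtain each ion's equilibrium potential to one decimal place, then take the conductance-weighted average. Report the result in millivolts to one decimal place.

-68.5 mV

E_K⁺ = (25.5/1)·ln(8.68/137) = -70.4 mV
E_Cl⁻ = (25.5/-1)·ln(101/7.43) = -66.5 mV
Vm = (Σ gᵢEᵢ)/(Σ gᵢ) = (25·-70.4 + 24·-66.5) / (25 + 24)
= -3356.00 / 49 = -68.49 mV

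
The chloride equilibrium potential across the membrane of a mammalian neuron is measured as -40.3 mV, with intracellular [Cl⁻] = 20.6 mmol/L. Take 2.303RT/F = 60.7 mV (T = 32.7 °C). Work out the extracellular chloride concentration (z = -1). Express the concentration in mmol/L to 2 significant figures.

95 mmol/L

Nernst: E = (60.7/-1) · log₁₀([out]/[in]), so log₁₀([out]/[in]) = -40.3 × -1 / 60.7 = 0.6639.
[out]/[in] = 10^(0.6639) = 4.612.
[out] = 4.612 × 20.6 = 95.01 mmol/L.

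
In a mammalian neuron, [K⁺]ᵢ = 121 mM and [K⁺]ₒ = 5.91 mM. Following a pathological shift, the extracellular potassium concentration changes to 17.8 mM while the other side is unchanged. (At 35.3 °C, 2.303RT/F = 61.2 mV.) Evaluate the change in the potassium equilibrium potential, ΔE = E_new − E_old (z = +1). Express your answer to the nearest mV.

29 mV

E_old = (61.2/1)·log₁₀(5.91/121) = -80.25 mV
E_new = (61.2/1)·log₁₀(17.8/121) = -50.94 mV
ΔE = -50.94 − (-80.25) = 29.30 mV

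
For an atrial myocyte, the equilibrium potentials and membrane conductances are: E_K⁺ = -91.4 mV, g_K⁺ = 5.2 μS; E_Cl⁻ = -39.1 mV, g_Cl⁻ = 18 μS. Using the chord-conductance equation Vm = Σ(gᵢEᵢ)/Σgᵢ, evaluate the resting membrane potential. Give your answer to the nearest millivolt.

Σ gᵢEᵢ = 5.2·(-91.4) + 18·(-39.1) = -1179.08
Σ gᵢ = 5.2 + 18 = 23.2
Vm = -1179.08 / 23.2 = -50.82 mV

-51 mV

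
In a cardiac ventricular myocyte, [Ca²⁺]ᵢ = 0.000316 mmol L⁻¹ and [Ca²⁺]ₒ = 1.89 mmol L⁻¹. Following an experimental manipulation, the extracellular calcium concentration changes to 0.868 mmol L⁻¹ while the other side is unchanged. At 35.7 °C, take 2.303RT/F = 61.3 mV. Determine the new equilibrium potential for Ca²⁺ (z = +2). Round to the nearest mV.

After the shift: [Ca²⁺]_out = 0.868, [Ca²⁺]_in = 0.000316 mmol L⁻¹.
E_new = (61.3/2)·log₁₀(0.868/0.000316) = 30.65 · (3.4388) = 105.40 mV

105 mV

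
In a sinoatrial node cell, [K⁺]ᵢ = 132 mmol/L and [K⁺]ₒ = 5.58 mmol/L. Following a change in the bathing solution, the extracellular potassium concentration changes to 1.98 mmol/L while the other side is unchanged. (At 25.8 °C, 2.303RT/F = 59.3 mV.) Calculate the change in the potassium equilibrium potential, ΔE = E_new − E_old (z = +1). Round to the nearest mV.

E_old = (59.3/1)·log₁₀(5.58/132) = -81.47 mV
E_new = (59.3/1)·log₁₀(1.98/132) = -108.16 mV
ΔE = -108.16 − (-81.47) = -26.68 mV

-27 mV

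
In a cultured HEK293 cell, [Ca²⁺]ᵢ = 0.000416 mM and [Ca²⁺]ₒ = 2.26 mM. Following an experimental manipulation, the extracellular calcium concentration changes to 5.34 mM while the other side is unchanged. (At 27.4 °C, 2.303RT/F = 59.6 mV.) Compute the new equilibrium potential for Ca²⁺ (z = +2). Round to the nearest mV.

After the shift: [Ca²⁺]_out = 5.34, [Ca²⁺]_in = 0.000416 mM.
E_new = (59.6/2)·log₁₀(5.34/0.000416) = 29.80 · (4.1084) = 122.43 mV

122 mV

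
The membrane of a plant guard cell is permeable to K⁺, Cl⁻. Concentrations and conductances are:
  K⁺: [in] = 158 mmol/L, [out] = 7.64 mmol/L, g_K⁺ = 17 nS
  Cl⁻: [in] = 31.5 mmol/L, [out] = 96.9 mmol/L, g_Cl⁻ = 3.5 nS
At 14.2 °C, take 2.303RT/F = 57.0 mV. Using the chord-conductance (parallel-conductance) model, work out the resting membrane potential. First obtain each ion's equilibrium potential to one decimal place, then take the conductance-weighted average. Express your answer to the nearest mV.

-67 mV

E_K⁺ = (57.0/1)·log₁₀(7.64/158) = -75.0 mV
E_Cl⁻ = (57.0/-1)·log₁₀(96.9/31.5) = -27.8 mV
Vm = (Σ gᵢEᵢ)/(Σ gᵢ) = (17·-75.0 + 3.5·-27.8) / (17 + 3.5)
= -1372.30 / 20.5 = -66.94 mV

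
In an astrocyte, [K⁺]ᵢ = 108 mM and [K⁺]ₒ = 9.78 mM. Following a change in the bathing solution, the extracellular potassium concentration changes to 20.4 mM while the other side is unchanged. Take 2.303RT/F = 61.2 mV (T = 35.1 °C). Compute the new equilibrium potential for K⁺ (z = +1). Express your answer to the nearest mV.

-44 mV

After the shift: [K⁺]_out = 20.4, [K⁺]_in = 108 mM.
E_new = (61.2/1)·log₁₀(20.4/108) = 61.20 · (-0.7238) = -44.30 mV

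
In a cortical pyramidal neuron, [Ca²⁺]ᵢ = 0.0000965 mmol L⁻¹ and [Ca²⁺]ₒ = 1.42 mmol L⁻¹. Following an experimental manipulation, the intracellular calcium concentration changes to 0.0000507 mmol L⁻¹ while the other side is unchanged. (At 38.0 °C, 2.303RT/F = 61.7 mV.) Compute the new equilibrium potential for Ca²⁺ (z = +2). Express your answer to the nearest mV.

After the shift: [Ca²⁺]_out = 1.42, [Ca²⁺]_in = 0.0000507 mmol L⁻¹.
E_new = (61.7/2)·log₁₀(1.42/0.0000507) = 30.85 · (4.4473) = 137.20 mV

137 mV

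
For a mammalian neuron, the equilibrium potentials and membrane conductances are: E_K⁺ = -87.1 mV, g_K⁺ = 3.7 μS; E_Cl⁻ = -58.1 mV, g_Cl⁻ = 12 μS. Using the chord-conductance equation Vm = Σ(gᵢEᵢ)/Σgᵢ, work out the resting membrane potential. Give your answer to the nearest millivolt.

Σ gᵢEᵢ = 3.7·(-87.1) + 12·(-58.1) = -1019.47
Σ gᵢ = 3.7 + 12 = 15.7
Vm = -1019.47 / 15.7 = -64.93 mV

-65 mV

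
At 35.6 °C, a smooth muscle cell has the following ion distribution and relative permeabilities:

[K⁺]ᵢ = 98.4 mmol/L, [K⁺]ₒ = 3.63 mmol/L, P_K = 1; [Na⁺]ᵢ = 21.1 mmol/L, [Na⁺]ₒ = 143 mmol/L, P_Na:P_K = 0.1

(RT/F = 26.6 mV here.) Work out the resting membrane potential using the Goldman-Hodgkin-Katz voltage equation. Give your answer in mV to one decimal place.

-45.9 mV

Vm = 26.6 · ln[(Σ P·[cation]ₒ + Σ P·[anion]ᵢ) / (Σ P·[cation]ᵢ + Σ P·[anion]ₒ)]
Numerator = 1×3.63 + 0.1×143 = 17.93
Denominator = 1×98.4 + 0.1×21.1 = 100.5
Vm = 26.6 · ln(0.17839) = 26.6 × (-1.7238) = -45.85 mV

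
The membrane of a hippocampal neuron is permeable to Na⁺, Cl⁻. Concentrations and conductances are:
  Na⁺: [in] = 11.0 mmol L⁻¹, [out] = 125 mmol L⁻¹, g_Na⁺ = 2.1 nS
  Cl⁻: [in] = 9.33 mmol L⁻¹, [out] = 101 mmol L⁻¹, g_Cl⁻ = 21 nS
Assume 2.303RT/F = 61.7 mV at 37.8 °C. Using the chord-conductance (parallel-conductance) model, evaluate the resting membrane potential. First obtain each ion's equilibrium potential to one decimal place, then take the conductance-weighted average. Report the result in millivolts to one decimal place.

-52.1 mV

E_Na⁺ = (61.7/1)·log₁₀(125/11.0) = 65.1 mV
E_Cl⁻ = (61.7/-1)·log₁₀(101/9.33) = -63.8 mV
Vm = (Σ gᵢEᵢ)/(Σ gᵢ) = (2.1·65.1 + 21·-63.8) / (2.1 + 21)
= -1203.09 / 23.1 = -52.08 mV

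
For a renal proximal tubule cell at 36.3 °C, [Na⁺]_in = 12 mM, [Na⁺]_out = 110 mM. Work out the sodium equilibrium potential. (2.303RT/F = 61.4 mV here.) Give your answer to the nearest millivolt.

E = (61.4/z) · log₁₀([Na⁺]_out/[Na⁺]_in) with z = +1.
= (61.4/1) · log₁₀(110/12) = 61.40 · log₁₀(9.167)
= 61.40 · (0.9622) = 59.08 mV

59 mV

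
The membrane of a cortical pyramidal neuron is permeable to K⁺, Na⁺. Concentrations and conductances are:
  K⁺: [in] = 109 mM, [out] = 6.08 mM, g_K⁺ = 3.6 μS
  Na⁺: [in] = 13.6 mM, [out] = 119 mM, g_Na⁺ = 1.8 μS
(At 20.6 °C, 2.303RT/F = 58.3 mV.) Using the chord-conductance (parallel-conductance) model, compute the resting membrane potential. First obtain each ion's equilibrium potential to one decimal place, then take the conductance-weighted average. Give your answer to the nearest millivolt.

E_K⁺ = (58.3/1)·log₁₀(6.08/109) = -73.1 mV
E_Na⁺ = (58.3/1)·log₁₀(119/13.6) = 54.9 mV
Vm = (Σ gᵢEᵢ)/(Σ gᵢ) = (3.6·-73.1 + 1.8·54.9) / (3.6 + 1.8)
= -164.34 / 5.4 = -30.43 mV

-30 mV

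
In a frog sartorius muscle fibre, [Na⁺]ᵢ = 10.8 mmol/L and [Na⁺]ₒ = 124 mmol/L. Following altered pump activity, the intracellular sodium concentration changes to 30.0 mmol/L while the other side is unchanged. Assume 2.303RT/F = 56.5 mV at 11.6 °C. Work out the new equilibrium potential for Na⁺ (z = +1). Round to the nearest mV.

35 mV

After the shift: [Na⁺]_out = 124, [Na⁺]_in = 30.0 mmol/L.
E_new = (56.5/1)·log₁₀(124/30.0) = 56.50 · (0.6163) = 34.82 mV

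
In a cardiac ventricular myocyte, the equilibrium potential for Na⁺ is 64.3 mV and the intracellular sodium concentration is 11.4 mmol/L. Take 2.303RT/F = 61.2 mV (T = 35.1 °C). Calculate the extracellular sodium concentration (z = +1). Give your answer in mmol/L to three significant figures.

Nernst: E = (61.2/1) · log₁₀([out]/[in]), so log₁₀([out]/[in]) = 64.3 × 1 / 61.2 = 1.0507.
[out]/[in] = 10^(1.0507) = 11.24.
[out] = 11.24 × 11.4 = 128.1 mmol/L.

128 mmol/L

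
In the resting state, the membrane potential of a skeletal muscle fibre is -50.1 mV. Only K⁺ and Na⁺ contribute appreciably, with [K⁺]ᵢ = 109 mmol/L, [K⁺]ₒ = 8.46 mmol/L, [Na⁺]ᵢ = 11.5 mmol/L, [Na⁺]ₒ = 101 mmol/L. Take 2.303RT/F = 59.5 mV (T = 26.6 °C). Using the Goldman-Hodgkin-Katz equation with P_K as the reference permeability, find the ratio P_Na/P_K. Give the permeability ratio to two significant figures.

0.073

Let α = P_Na/P_K. GHK: Vm = 59.5·log₁₀[(Kₒ + α·Naₒ)/(Kᵢ + α·Naᵢ)].
10^(Vm/59.5) = 10^(-50.1/59.5) = 0.14387
So 0.14387·(Kᵢ + α·Naᵢ) = Kₒ + α·Naₒ → α = (0.14387·109.0 − 8.46) / (101.0 − 0.14387·11.5)
α = (15.68 − 8.46) / (101.0 − 1.655) = 7.222/99.35 = 0.0727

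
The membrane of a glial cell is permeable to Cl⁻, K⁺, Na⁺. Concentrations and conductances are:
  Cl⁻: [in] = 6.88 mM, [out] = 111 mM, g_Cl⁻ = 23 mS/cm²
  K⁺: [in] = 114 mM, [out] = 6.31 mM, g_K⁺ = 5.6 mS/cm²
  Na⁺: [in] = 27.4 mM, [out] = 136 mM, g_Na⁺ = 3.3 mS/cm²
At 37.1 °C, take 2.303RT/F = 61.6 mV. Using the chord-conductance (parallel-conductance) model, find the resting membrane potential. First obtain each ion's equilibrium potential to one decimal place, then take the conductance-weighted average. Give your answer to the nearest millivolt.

E_Cl⁻ = (61.6/-1)·log₁₀(111/6.88) = -74.4 mV
E_K⁺ = (61.6/1)·log₁₀(6.31/114) = -77.4 mV
E_Na⁺ = (61.6/1)·log₁₀(136/27.4) = 42.9 mV
Vm = (Σ gᵢEᵢ)/(Σ gᵢ) = (23·-74.4 + 5.6·-77.4 + 3.3·42.9) / (23 + 5.6 + 3.3)
= -2003.07 / 31.9 = -62.79 mV

-63 mV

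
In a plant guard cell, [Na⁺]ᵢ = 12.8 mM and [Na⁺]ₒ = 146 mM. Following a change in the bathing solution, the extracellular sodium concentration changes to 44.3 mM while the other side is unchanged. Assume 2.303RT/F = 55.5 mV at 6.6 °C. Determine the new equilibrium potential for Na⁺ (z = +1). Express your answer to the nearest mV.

30 mV

After the shift: [Na⁺]_out = 44.3, [Na⁺]_in = 12.8 mM.
E_new = (55.5/1)·log₁₀(44.3/12.8) = 55.50 · (0.5392) = 29.93 mV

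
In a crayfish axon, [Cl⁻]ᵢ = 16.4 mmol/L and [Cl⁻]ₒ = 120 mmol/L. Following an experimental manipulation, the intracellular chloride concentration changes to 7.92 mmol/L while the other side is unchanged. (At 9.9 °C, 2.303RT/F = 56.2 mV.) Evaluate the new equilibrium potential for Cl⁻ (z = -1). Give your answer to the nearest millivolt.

After the shift: [Cl⁻]_out = 120, [Cl⁻]_in = 7.92 mmol/L.
E_new = (56.2/-1)·log₁₀(120/7.92) = -56.20 · (1.1805) = -66.34 mV

-66 mV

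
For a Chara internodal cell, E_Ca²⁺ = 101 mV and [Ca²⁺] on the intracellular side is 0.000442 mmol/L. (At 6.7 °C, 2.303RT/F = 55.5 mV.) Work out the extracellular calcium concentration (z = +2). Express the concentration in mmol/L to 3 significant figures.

1.93 mmol/L

Nernst: E = (55.5/2) · log₁₀([out]/[in]), so log₁₀([out]/[in]) = 101.0 × 2 / 55.5 = 3.6396.
[out]/[in] = 10^(3.6396) = 4362.
[out] = 4362 × 0.000442 = 1.928 mmol/L.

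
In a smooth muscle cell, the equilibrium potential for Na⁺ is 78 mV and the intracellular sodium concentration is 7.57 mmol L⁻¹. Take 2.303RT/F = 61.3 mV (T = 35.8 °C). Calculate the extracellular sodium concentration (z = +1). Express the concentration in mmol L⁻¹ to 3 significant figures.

Nernst: E = (61.3/1) · log₁₀([out]/[in]), so log₁₀([out]/[in]) = 78.0 × 1 / 61.3 = 1.2724.
[out]/[in] = 10^(1.2724) = 18.73.
[out] = 18.73 × 7.57 = 141.8 mmol L⁻¹.

142 mmol L⁻¹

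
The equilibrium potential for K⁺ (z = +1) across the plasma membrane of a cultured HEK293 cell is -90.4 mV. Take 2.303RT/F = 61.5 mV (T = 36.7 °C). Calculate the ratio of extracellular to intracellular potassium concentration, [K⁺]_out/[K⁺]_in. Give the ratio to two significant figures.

log₁₀([out]/[in]) = E·z/(61.5) = -90.4 × 1 / 61.5 = -1.4699
[out]/[in] = 10^(-1.4699) = 0.03389

0.034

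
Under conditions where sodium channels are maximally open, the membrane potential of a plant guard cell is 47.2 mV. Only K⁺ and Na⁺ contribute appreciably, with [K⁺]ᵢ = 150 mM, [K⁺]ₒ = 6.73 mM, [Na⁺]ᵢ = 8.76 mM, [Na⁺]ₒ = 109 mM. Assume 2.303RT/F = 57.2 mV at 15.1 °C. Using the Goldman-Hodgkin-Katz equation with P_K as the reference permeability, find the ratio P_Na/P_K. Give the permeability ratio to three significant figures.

Let α = P_Na/P_K. GHK: Vm = 57.2·log₁₀[(Kₒ + α·Naₒ)/(Kᵢ + α·Naᵢ)].
10^(Vm/57.2) = 10^(47.2/57.2) = 6.6861
So 6.6861·(Kᵢ + α·Naᵢ) = Kₒ + α·Naₒ → α = (6.6861·150.0 − 6.73) / (109.0 − 6.6861·8.76)
α = (1003 − 6.73) / (109.0 − 58.57) = 996.2/50.43 = 19.75

19.8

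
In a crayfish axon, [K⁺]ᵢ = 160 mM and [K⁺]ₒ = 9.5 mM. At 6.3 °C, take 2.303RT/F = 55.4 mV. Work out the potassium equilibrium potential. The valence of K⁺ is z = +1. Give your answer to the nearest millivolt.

E = (55.4/z) · log₁₀([K⁺]_out/[K⁺]_in) with z = +1.
= (55.4/1) · log₁₀(9.5/160) = 55.40 · log₁₀(0.05937)
= 55.40 · (-1.2264) = -67.94 mV

-68 mV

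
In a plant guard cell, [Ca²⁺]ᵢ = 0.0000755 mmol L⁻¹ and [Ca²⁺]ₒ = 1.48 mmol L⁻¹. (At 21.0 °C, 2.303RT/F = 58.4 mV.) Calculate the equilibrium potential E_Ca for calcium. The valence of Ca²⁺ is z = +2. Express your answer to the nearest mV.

E = (58.4/z) · log₁₀([Ca²⁺]_out/[Ca²⁺]_in) with z = +2.
= (58.4/2) · log₁₀(1.48/0.0000755) = 29.20 · log₁₀(1.96e+04)
= 29.20 · (4.2923) = 125.34 mV

125 mV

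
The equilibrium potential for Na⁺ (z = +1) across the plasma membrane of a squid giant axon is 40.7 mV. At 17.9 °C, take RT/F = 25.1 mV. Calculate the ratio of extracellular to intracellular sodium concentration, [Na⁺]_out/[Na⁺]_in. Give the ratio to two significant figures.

ln([out]/[in]) = E·z/(25.1) = 40.7 × 1 / 25.1 = 1.6215
[out]/[in] = e^(1.6215) = 5.061

5.1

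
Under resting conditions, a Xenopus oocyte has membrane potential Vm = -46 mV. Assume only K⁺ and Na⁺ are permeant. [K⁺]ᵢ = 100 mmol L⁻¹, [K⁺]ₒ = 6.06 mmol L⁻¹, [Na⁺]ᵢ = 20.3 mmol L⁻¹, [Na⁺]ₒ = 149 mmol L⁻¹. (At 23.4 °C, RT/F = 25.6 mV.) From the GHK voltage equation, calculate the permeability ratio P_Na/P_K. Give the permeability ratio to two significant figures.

0.072

Let α = P_Na/P_K. GHK: Vm = 25.6·ln[(Kₒ + α·Naₒ)/(Kᵢ + α·Naᵢ)].
e^(Vm/25.6) = e^(-46.0/25.6) = 0.16582
So 0.16582·(Kᵢ + α·Naᵢ) = Kₒ + α·Naₒ → α = (0.16582·100.0 − 6.06) / (149.0 − 0.16582·20.3)
α = (16.58 − 6.06) / (149.0 − 3.366) = 10.52/145.6 = 0.07225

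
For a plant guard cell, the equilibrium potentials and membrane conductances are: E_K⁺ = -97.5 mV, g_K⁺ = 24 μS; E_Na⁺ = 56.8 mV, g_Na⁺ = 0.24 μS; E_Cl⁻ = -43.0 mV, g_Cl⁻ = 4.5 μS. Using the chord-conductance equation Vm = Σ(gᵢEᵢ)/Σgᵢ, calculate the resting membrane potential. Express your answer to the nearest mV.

-88 mV

Σ gᵢEᵢ = 24·(-97.5) + 0.24·(56.8) + 4.5·(-43.0) = -2519.87
Σ gᵢ = 24 + 0.24 + 4.5 = 28.74
Vm = -2519.87 / 28.74 = -87.68 mV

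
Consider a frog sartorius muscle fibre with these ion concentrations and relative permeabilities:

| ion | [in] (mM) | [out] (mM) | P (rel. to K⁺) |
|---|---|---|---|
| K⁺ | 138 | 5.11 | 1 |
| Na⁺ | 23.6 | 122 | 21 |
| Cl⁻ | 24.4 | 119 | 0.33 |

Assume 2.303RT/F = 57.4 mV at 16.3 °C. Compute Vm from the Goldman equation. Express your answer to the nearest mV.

33 mV

Vm = 57.4 · log₁₀[(Σ P·[cation]ₒ + Σ P·[anion]ᵢ) / (Σ P·[cation]ᵢ + Σ P·[anion]ₒ)]
Numerator = 1×5.11 + 21×122 + 0.33×24.4 = 2575
Denominator = 1×138 + 21×23.6 + 0.33×119 = 672.9
Vm = 57.4 · log₁₀(3.8271) = 57.4 × (0.5829) = 33.46 mV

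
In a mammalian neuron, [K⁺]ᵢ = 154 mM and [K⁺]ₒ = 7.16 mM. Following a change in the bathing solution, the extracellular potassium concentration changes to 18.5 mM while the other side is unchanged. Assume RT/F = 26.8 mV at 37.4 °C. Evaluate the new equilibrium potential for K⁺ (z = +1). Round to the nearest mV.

After the shift: [K⁺]_out = 18.5, [K⁺]_in = 154 mM.
E_new = (26.8/1)·ln(18.5/154) = 26.80 · (-2.1192) = -56.79 mV

-57 mV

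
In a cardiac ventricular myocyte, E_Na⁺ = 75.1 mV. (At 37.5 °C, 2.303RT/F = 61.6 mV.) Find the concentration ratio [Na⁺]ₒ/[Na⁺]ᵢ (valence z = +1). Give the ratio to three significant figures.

16.6

log₁₀([out]/[in]) = E·z/(61.6) = 75.1 × 1 / 61.6 = 1.2192
[out]/[in] = 10^(1.2192) = 16.56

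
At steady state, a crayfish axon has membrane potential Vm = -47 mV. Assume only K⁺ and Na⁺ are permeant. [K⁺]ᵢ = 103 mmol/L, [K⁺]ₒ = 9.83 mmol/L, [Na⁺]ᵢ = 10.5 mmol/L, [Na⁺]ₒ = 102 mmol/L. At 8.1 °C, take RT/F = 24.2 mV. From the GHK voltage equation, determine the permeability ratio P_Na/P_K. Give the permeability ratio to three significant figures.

0.0492

Let α = P_Na/P_K. GHK: Vm = 24.2·ln[(Kₒ + α·Naₒ)/(Kᵢ + α·Naᵢ)].
e^(Vm/24.2) = e^(-47.0/24.2) = 0.1434
So 0.1434·(Kᵢ + α·Naᵢ) = Kₒ + α·Naₒ → α = (0.1434·103.0 − 9.83) / (102.0 − 0.1434·10.5)
α = (14.77 − 9.83) / (102.0 − 1.506) = 4.94/100.5 = 0.04915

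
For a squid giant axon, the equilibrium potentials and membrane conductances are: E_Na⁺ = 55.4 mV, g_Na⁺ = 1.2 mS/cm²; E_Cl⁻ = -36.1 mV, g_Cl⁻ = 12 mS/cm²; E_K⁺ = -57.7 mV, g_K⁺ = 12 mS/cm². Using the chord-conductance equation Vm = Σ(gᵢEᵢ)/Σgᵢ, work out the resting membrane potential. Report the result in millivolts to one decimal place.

-42.0 mV

Σ gᵢEᵢ = 1.2·(55.4) + 12·(-36.1) + 12·(-57.7) = -1059.12
Σ gᵢ = 1.2 + 12 + 12 = 25.2
Vm = -1059.12 / 25.2 = -42.03 mV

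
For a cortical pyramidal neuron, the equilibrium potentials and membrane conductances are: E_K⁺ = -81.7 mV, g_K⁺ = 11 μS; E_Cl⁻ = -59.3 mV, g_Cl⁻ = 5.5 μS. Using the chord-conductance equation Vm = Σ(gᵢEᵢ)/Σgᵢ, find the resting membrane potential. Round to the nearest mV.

-74 mV

Σ gᵢEᵢ = 11·(-81.7) + 5.5·(-59.3) = -1224.85
Σ gᵢ = 11 + 5.5 = 16.5
Vm = -1224.85 / 16.5 = -74.23 mV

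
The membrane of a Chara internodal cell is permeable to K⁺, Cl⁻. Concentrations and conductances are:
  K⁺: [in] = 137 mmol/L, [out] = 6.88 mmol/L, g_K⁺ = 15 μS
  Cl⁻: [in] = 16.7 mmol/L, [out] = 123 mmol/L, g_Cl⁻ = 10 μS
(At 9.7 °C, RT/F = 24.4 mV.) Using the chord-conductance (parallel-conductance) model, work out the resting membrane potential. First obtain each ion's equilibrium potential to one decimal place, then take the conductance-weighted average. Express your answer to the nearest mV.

E_K⁺ = (24.4/1)·ln(6.88/137) = -73.0 mV
E_Cl⁻ = (24.4/-1)·ln(123/16.7) = -48.7 mV
Vm = (Σ gᵢEᵢ)/(Σ gᵢ) = (15·-73.0 + 10·-48.7) / (15 + 10)
= -1582.00 / 25 = -63.28 mV

-63 mV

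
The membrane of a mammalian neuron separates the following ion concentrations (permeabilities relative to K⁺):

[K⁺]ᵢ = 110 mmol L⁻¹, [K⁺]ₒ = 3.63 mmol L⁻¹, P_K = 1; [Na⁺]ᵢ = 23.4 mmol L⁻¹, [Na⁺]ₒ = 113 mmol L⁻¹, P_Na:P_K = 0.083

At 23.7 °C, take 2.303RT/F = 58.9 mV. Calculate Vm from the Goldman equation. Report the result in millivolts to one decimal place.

-55.1 mV

Vm = 58.9 · log₁₀[(Σ P·[cation]ₒ + Σ P·[anion]ᵢ) / (Σ P·[cation]ᵢ + Σ P·[anion]ₒ)]
Numerator = 1×3.63 + 0.083×113 = 13.01
Denominator = 1×110 + 0.083×23.4 = 111.9
Vm = 58.9 · log₁₀(0.11621) = 58.9 × (-0.9347) = -55.06 mV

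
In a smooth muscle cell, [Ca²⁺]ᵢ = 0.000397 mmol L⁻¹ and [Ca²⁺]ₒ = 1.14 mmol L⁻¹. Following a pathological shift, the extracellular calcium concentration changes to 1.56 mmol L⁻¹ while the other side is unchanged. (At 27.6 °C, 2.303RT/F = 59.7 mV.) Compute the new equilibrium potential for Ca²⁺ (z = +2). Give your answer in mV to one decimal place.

107.3 mV

After the shift: [Ca²⁺]_out = 1.56, [Ca²⁺]_in = 0.000397 mmol L⁻¹.
E_new = (59.7/2)·log₁₀(1.56/0.000397) = 29.85 · (3.5943) = 107.29 mV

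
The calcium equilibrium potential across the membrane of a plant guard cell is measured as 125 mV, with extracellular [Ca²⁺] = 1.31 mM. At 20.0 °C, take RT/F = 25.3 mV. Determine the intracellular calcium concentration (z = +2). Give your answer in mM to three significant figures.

0.0000670 mM

Nernst: E = (25.3/2) · ln([out]/[in]), so ln([out]/[in]) = 125.0 × 2 / 25.3 = 9.8814.
[out]/[in] = e^(9.8814) = 1.956e+04.
[in] = 1.31 / 1.956e+04 = 6.696e-05 mM.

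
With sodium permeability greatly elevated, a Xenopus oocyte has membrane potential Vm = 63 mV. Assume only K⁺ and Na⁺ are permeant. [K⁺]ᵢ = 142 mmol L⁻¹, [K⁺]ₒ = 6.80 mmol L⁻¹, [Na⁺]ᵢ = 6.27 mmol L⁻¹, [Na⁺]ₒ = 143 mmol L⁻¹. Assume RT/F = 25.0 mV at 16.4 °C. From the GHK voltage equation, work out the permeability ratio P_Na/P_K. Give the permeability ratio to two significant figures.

27

Let α = P_Na/P_K. GHK: Vm = 25.0·ln[(Kₒ + α·Naₒ)/(Kᵢ + α·Naᵢ)].
e^(Vm/25.0) = e^(63.0/25.0) = 12.429
So 12.429·(Kᵢ + α·Naᵢ) = Kₒ + α·Naₒ → α = (12.429·142.0 − 6.8) / (143.0 − 12.429·6.27)
α = (1765 − 6.8) / (143.0 − 77.93) = 1758/65.07 = 27.02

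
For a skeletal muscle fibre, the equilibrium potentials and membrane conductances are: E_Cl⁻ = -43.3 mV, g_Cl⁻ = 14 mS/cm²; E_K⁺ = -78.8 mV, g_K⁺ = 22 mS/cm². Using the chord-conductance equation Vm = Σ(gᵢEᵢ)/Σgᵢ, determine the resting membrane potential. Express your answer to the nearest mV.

Σ gᵢEᵢ = 14·(-43.3) + 22·(-78.8) = -2339.80
Σ gᵢ = 14 + 22 = 36
Vm = -2339.80 / 36 = -64.99 mV

-65 mV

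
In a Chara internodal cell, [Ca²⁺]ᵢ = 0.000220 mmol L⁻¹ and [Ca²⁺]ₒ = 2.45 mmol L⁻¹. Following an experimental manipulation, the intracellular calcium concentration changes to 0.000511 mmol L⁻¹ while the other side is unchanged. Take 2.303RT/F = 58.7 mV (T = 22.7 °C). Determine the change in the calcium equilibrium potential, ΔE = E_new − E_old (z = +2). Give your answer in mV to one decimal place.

E_old = (58.7/2)·log₁₀(2.45/0.000220) = 118.77 mV
E_new = (58.7/2)·log₁₀(2.45/0.000511) = 108.03 mV
ΔE = 108.03 − (118.77) = -10.74 mV

-10.7 mV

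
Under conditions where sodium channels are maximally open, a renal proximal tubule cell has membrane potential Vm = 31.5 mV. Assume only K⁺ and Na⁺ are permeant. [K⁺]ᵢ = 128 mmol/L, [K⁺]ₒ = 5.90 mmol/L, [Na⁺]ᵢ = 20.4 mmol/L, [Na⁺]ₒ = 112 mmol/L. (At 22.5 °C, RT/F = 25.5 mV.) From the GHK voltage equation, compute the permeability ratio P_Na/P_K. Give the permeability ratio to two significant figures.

Let α = P_Na/P_K. GHK: Vm = 25.5·ln[(Kₒ + α·Naₒ)/(Kᵢ + α·Naᵢ)].
e^(Vm/25.5) = e^(31.5/25.5) = 3.4394
So 3.4394·(Kᵢ + α·Naᵢ) = Kₒ + α·Naₒ → α = (3.4394·128.0 − 5.9) / (112.0 − 3.4394·20.4)
α = (440.2 − 5.9) / (112.0 − 70.16) = 434.3/41.84 = 10.38

10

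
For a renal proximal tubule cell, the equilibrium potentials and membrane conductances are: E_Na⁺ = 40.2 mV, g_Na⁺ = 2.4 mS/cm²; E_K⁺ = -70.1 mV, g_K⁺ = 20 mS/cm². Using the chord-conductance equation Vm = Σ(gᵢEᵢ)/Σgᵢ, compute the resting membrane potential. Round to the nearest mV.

Σ gᵢEᵢ = 2.4·(40.2) + 20·(-70.1) = -1305.52
Σ gᵢ = 2.4 + 20 = 22.4
Vm = -1305.52 / 22.4 = -58.28 mV

-58 mV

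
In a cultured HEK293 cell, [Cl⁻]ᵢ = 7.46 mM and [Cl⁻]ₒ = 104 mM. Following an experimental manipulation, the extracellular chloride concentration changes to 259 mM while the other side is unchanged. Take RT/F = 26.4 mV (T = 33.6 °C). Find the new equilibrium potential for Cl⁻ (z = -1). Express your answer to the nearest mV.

-94 mV

After the shift: [Cl⁻]_out = 259, [Cl⁻]_in = 7.46 mM.
E_new = (26.4/-1)·ln(259/7.46) = -26.40 · (3.5473) = -93.65 mV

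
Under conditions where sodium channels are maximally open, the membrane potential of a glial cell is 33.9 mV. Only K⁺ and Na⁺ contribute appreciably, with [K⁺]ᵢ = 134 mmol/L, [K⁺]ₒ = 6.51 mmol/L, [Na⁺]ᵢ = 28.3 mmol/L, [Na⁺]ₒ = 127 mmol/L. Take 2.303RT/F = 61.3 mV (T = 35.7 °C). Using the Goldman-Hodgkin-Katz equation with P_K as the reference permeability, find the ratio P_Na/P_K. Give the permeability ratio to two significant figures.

Let α = P_Na/P_K. GHK: Vm = 61.3·log₁₀[(Kₒ + α·Naₒ)/(Kᵢ + α·Naᵢ)].
10^(Vm/61.3) = 10^(33.9/61.3) = 3.5729
So 3.5729·(Kᵢ + α·Naᵢ) = Kₒ + α·Naₒ → α = (3.5729·134.0 − 6.51) / (127.0 − 3.5729·28.3)
α = (478.8 − 6.51) / (127.0 − 101.1) = 472.3/25.89 = 18.24

18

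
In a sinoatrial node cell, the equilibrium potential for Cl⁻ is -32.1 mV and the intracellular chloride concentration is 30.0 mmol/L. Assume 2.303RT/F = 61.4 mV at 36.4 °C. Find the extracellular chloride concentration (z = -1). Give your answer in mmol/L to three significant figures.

Nernst: E = (61.4/-1) · log₁₀([out]/[in]), so log₁₀([out]/[in]) = -32.1 × -1 / 61.4 = 0.5228.
[out]/[in] = 10^(0.5228) = 3.333.
[out] = 3.333 × 30.0 = 99.98 mmol/L.

100 mmol/L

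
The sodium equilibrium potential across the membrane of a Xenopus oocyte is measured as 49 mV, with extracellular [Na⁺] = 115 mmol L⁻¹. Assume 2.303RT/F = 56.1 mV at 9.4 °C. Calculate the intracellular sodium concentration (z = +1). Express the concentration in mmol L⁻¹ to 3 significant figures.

Nernst: E = (56.1/1) · log₁₀([out]/[in]), so log₁₀([out]/[in]) = 49.0 × 1 / 56.1 = 0.8734.
[out]/[in] = 10^(0.8734) = 7.472.
[in] = 115 / 7.472 = 15.39 mmol L⁻¹.

15.4 mmol L⁻¹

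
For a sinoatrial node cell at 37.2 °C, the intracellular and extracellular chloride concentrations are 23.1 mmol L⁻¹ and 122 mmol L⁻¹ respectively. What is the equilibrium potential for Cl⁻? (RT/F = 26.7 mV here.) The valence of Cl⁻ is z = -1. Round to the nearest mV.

E = (26.7/z) · ln([Cl⁻]_out/[Cl⁻]_in) with z = -1.
For an anion, dividing by z = -1 reverses the sign.
= (26.7/-1) · ln(122/23.1) = -26.70 · ln(5.281)
= -26.70 · (1.6642) = -44.43 mV

-44 mV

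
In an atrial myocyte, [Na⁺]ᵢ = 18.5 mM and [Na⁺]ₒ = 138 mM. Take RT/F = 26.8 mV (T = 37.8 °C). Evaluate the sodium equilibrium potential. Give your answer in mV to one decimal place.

53.9 mV

E = (26.8/z) · ln([Na⁺]_out/[Na⁺]_in) with z = +1.
= (26.8/1) · ln(138/18.5) = 26.80 · ln(7.459)
= 26.80 · (2.0095) = 53.85 mV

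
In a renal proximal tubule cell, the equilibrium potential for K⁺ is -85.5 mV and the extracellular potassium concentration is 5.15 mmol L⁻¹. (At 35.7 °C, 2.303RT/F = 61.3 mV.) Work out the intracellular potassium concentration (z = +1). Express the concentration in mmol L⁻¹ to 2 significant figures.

130 mmol L⁻¹

Nernst: E = (61.3/1) · log₁₀([out]/[in]), so log₁₀([out]/[in]) = -85.5 × 1 / 61.3 = -1.3948.
[out]/[in] = 10^(-1.3948) = 0.04029.
[in] = 5.15 / 0.04029 = 127.8 mmol L⁻¹.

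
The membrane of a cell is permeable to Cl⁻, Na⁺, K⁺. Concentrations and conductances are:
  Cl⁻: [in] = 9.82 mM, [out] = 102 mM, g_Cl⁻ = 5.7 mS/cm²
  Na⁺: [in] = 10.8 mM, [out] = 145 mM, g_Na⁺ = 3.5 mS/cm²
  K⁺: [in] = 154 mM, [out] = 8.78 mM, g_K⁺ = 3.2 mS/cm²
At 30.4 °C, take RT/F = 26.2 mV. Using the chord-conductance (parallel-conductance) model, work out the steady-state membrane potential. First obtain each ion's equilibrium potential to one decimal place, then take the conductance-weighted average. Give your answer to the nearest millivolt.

-28 mV

E_Cl⁻ = (26.2/-1)·ln(102/9.82) = -61.3 mV
E_Na⁺ = (26.2/1)·ln(145/10.8) = 68.0 mV
E_K⁺ = (26.2/1)·ln(8.78/154) = -75.0 mV
Vm = (Σ gᵢEᵢ)/(Σ gᵢ) = (5.7·-61.3 + 3.5·68.0 + 3.2·-75.0) / (5.7 + 3.5 + 3.2)
= -351.41 / 12.4 = -28.34 mV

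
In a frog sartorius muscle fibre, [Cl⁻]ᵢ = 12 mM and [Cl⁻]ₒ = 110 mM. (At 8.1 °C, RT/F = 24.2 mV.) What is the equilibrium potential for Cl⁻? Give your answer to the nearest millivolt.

-54 mV

E = (24.2/z) · ln([Cl⁻]_out/[Cl⁻]_in) with z = -1.
For an anion, dividing by z = -1 reverses the sign.
= (24.2/-1) · ln(110/12) = -24.20 · ln(9.167)
= -24.20 · (2.2156) = -53.62 mV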